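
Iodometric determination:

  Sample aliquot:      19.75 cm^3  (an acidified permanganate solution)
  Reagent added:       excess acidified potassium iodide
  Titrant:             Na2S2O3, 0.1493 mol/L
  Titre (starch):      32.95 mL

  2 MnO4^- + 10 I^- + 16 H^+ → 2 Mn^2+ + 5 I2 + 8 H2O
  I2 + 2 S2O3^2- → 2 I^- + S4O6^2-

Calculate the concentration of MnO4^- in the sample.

0.04982 mol/L

n(S2O3^2-) = 0.03295 × 0.1493 = 4.919 × 10^-3 mol
n(I2) = n(S2O3^2-)/2 = 2.460 × 10^-3 mol
From the 2:5 ratio, n(MnO4^-) in the aliquot = 2/5 × 2.460 × 10^-3 = 9.839 × 10^-4 mol
[MnO4^-] = 9.839 × 10^-4 / 0.01975 = 0.04982 mol/L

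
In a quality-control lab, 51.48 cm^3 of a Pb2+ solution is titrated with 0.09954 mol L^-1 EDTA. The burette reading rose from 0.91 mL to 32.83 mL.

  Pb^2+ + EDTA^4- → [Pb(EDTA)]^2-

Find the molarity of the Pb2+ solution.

n(EDTA) = 0.03192 L × 0.09954 mol/L = 3.177 × 10^-3 mol
n(Pb2+) = 3.177 × 10^-3 mol (1:1 mole ratio)
[Pb2+] = 3.177 × 10^-3 mol / 0.05148 L = 0.06172 mol/L

0.06172 mol/L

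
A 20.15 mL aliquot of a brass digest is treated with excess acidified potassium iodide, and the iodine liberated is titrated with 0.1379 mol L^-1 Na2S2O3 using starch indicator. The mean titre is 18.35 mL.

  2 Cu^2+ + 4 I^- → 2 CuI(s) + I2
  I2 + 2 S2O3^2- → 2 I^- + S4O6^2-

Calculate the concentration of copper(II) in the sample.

n(S2O3^2-) = 0.01835 × 0.1379 = 2.530 × 10^-3 mol
n(I2) = n(S2O3^2-)/2 = 1.265 × 10^-3 mol
From the 2:1 ratio, n(Cu2+) in the aliquot = 2/1 × 1.265 × 10^-3 = 2.530 × 10^-3 mol
[Cu2+] = 2.530 × 10^-3 / 0.02015 = 0.1256 mol/L

0.1256 mol/L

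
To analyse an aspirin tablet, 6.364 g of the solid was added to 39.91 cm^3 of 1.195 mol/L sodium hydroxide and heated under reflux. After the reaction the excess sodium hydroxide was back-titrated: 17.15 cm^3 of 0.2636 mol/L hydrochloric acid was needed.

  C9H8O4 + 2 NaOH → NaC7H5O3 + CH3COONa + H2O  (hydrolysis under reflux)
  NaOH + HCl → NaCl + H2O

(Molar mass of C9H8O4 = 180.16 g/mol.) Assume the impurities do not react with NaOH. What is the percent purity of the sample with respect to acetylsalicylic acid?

n(NaOH) added = 0.03991 × 1.195 = 0.04769 mol
n(HCl) used in back-titration = 0.01715 × 0.2636 = 4.521 × 10^-3 mol
n(NaOH) left over = 4.521 × 10^-3 mol (1:1 ratio)
n(NaOH) consumed by analyte = 0.04769 − 4.521 × 10^-3 = 0.04317 mol
From the 1:2 ratio, n(C9H8O4) = 1/2 × 0.04317 = 0.02159 mol
mass of C9H8O4 = 0.02159 × 180.16 = 3.889 g
% C9H8O4 = 3.889 / 6.364 × 100 = 61.11 %

61.11 %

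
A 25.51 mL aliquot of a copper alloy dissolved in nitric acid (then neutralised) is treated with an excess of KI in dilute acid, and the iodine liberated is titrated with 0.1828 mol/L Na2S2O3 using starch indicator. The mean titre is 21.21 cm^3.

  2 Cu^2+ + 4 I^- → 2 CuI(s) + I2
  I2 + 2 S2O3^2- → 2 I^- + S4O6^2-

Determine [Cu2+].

n(S2O3^2-) = 0.02121 × 0.1828 = 3.877 × 10^-3 mol
n(I2) = n(S2O3^2-)/2 = 1.939 × 10^-3 mol
From the 2:1 ratio, n(Cu2+) in the aliquot = 2/1 × 1.939 × 10^-3 = 3.877 × 10^-3 mol
[Cu2+] = 3.877 × 10^-3 / 0.02551 = 0.1520 mol/L

0.1520 mol/L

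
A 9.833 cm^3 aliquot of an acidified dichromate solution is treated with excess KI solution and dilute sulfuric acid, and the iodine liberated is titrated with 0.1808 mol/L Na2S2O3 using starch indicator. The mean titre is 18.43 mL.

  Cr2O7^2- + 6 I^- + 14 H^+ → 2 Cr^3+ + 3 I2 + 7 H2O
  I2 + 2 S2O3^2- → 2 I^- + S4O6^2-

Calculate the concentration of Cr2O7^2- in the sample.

n(S2O3^2-) = 0.01843 × 0.1808 = 3.332 × 10^-3 mol
n(I2) = n(S2O3^2-)/2 = 1.666 × 10^-3 mol
From the 1:3 ratio, n(Cr2O7^2-) in the aliquot = 1/3 × 1.666 × 10^-3 = 5.554 × 10^-4 mol
[Cr2O7^2-] = 5.554 × 10^-4 / 0.009833 = 0.05648 mol/L

0.05648 mol/L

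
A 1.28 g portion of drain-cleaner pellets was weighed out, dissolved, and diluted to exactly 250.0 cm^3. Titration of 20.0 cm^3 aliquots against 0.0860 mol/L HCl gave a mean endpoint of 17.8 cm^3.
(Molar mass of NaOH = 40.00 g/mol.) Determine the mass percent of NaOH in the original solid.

59.8 %

NaOH + HCl → NaCl + H2O
n(HCl) per titration = 0.0178 × 0.0860 = 1.53 × 10^-3 mol
n(NaOH) in each aliquot = 1.53 × 10^-3 mol (1:1 ratio)
n(NaOH) in the whole flask = 1.53 × 10^-3 × 250.0/20.0 = 0.0191 mol
mass of NaOH = 0.0191 × 40.00 = 0.765 g
% NaOH = 0.765 / 1.28 × 100 = 59.8 %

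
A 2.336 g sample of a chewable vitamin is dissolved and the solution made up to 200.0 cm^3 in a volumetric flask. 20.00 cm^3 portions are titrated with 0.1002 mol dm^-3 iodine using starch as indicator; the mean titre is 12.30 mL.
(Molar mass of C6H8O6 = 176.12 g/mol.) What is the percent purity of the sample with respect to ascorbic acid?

92.92 %

C6H8O6 + I2 → C6H6O6 + 2 HI
n(I2) per titration = 0.01230 × 0.1002 = 1.232 × 10^-3 mol
n(C6H8O6) in each aliquot = 1.232 × 10^-3 mol (1:1 ratio)
n(C6H8O6) in the whole flask = 1.232 × 10^-3 × 200.0/20.00 = 0.01232 mol
mass of C6H8O6 = 0.01232 × 176.12 = 2.171 g
% C6H8O6 = 2.171 / 2.336 × 100 = 92.92 %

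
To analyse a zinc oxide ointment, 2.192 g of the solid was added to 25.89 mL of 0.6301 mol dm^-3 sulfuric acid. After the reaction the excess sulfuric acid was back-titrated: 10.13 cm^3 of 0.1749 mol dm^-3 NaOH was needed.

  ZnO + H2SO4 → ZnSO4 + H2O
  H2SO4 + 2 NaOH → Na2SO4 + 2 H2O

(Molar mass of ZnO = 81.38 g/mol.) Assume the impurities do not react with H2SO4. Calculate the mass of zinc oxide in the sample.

1.255 g

n(H2SO4) added = 0.02589 × 0.6301 = 0.01631 mol
n(NaOH) used in back-titration = 0.01013 × 0.1749 = 1.772 × 10^-3 mol
From the 1:2 ratio, n(H2SO4) left over = 1/2 × 1.772 × 10^-3 = 8.859 × 10^-4 mol
n(H2SO4) consumed by analyte = 0.01631 − 8.859 × 10^-4 = 0.01543 mol
n(ZnO) = 0.01543 mol (1:1 ratio)
mass of ZnO = 0.01543 × 81.38 = 1.255 g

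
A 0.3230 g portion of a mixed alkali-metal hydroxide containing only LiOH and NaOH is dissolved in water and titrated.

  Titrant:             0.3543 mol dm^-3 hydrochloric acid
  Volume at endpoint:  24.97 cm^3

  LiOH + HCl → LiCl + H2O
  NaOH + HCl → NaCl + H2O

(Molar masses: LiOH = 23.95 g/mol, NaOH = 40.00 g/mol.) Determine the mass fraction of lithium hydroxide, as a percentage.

n(HCl) = 0.02497 × 0.3543 = 8.847 × 10^-3 mol
Let x = n(LiOH), y = n(NaOH).
Titrant: 1x + 1y = 8.847 × 10^-3;  mass: 23.95x + 40.00y = 0.3230
Solving, x = 1.924 × 10^-3 mol, y = 6.923 × 10^-3 mol
mass of LiOH = 1.924 × 10^-3 × 23.95 = 0.04607 g
% LiOH = 0.04607 / 0.3230 × 100 = 14.26 %

14.26 %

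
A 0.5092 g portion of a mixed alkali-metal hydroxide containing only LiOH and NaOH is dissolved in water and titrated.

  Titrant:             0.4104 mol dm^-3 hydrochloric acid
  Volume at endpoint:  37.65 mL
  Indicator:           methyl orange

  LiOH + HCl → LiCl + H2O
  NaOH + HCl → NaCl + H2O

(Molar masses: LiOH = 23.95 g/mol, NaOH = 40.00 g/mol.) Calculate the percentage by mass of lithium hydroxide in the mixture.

31.90 %

n(HCl) = 0.03765 × 0.4104 = 0.01545 mol
Let x = n(LiOH), y = n(NaOH).
Titrant: 1x + 1y = 0.01545;  mass: 23.95x + 40.00y = 0.5092
Solving, x = 6.783 × 10^-3 mol, y = 8.669 × 10^-3 mol
mass of LiOH = 6.783 × 10^-3 × 23.95 = 0.1624 g
% LiOH = 0.1624 / 0.5092 × 100 = 31.90 %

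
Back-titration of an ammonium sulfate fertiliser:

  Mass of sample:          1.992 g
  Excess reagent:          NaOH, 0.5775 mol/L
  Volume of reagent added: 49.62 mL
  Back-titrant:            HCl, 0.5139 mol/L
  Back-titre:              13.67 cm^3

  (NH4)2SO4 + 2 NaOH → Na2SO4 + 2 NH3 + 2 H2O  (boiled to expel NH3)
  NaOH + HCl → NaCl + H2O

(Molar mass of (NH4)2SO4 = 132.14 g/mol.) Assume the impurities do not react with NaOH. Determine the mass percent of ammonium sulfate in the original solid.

n(NaOH) added = 0.04962 × 0.5775 = 0.02866 mol
n(HCl) used in back-titration = 0.01367 × 0.5139 = 7.025 × 10^-3 mol
n(NaOH) left over = 7.025 × 10^-3 mol (1:1 ratio)
n(NaOH) consumed by analyte = 0.02866 − 7.025 × 10^-3 = 0.02163 mol
From the 1:2 ratio, n((NH4)2SO4) = 1/2 × 0.02163 = 0.01082 mol
mass of (NH4)2SO4 = 0.01082 × 132.14 = 1.429 g
% (NH4)2SO4 = 1.429 / 1.992 × 100 = 71.74 %

71.74 %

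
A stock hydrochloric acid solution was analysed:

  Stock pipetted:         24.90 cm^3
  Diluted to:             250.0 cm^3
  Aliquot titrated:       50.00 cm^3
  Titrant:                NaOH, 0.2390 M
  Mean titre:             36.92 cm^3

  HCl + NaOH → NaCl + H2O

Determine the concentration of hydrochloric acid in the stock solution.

n(NaOH) = 0.03692 × 0.2390 = 8.824 × 10^-3 mol
n(HCl) in the aliquot = 8.824 × 10^-3 mol (1:1 ratio)
[HCl]_dilute = 8.824 × 10^-3 / 0.05000 = 0.1765 mol/L
Dilution factor = 250.0 / 24.90 = 10.04
[HCl]_stock = 0.1765 × 10.04 = 1.772 mol/L

1.772 M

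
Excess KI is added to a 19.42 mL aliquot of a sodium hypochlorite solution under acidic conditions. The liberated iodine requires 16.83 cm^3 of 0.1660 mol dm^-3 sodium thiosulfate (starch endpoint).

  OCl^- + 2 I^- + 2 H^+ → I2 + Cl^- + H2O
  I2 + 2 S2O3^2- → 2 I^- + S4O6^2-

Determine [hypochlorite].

n(S2O3^2-) = 0.01683 × 0.1660 = 2.794 × 10^-3 mol
n(I2) = n(S2O3^2-)/2 = 1.397 × 10^-3 mol
n(OCl^-) in the aliquot = 1.397 × 10^-3 mol (1:1 ratio)
[OCl^-] = 1.397 × 10^-3 / 0.01942 = 0.07193 mol/L

0.07193 mol/L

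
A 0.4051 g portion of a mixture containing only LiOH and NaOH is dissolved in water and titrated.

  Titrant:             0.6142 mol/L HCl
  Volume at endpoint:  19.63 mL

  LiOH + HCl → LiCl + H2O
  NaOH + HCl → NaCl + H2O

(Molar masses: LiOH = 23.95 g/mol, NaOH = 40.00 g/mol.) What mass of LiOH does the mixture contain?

n(HCl) = 0.01963 × 0.6142 = 0.01206 mol
Let x = n(LiOH), y = n(NaOH).
Titrant: 1x + 1y = 0.01206;  mass: 23.95x + 40.00y = 0.4051
Solving, x = 4.808 × 10^-3 mol, y = 7.249 × 10^-3 mol
mass of LiOH = 4.808 × 10^-3 × 23.95 = 0.1152 g

0.1152 g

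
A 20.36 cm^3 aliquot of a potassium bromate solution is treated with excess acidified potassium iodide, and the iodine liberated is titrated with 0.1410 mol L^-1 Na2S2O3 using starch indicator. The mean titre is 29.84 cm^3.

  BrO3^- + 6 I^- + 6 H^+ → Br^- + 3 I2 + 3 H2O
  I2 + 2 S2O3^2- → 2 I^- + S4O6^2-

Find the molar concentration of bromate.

0.03444 mol/L

n(S2O3^2-) = 0.02984 × 0.1410 = 4.207 × 10^-3 mol
n(I2) = n(S2O3^2-)/2 = 2.104 × 10^-3 mol
From the 1:3 ratio, n(BrO3^-) in the aliquot = 1/3 × 2.104 × 10^-3 = 7.012 × 10^-4 mol
[BrO3^-] = 7.012 × 10^-4 / 0.02036 = 0.03444 mol/L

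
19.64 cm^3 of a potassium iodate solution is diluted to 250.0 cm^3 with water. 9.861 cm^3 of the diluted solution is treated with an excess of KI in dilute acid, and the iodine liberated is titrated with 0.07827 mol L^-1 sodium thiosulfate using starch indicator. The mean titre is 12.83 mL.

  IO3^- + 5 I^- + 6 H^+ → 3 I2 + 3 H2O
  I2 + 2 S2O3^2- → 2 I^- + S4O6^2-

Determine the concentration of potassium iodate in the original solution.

0.2160 mol/L

n(S2O3^2-) = 0.01283 × 0.07827 = 1.004 × 10^-3 mol
n(I2) = n(S2O3^2-)/2 = 5.021 × 10^-4 mol
From the 1:3 ratio, n(IO3^-) in the aliquot = 1/3 × 5.021 × 10^-4 = 1.674 × 10^-4 mol
[IO3^-]_dilute = 1.674 × 10^-4 / 0.009861 = 0.01697 mol/L
[IO3^-]_original = 0.01697 × 250.0/19.64 = 0.2160 mol/L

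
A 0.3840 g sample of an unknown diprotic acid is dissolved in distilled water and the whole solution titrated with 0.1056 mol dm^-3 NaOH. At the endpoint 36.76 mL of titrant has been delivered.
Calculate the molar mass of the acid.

n(NaOH) = 0.03676 L × 0.1056 mol/L = 3.882 × 10^-3 mol
From the 1:2 ratio, n(H2A) = 1/2 × 3.882 × 10^-3 = 1.941 × 10^-3 mol
M = m / n = 0.3840 g / 1.941 × 10^-3 mol = 197.8 g/mol

197.8 g/mol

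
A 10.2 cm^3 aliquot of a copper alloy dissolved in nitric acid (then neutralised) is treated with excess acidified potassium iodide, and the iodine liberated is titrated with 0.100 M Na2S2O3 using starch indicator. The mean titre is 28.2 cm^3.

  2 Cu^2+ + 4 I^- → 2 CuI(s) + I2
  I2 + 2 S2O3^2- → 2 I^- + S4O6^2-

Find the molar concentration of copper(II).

n(S2O3^2-) = 0.0282 × 0.100 = 2.82 × 10^-3 mol
n(I2) = n(S2O3^2-)/2 = 1.41 × 10^-3 mol
From the 2:1 ratio, n(Cu2+) in the aliquot = 2/1 × 1.41 × 10^-3 = 2.82 × 10^-3 mol
[Cu2+] = 2.82 × 10^-3 / 0.0102 = 0.276 mol/L

0.276 M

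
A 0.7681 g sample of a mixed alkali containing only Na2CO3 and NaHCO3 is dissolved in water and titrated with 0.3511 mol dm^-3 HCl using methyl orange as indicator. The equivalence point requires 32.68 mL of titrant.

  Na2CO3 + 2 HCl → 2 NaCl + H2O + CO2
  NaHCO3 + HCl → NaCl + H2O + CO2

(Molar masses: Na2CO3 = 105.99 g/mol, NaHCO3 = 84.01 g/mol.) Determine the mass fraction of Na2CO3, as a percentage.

43.56 %

n(HCl) = 0.03268 × 0.3511 = 0.01147 mol
Let x = n(Na2CO3), y = n(NaHCO3).
Titrant: 2x + 1y = 0.01147;  mass: 105.99x + 84.01y = 0.7681
Solving, x = 3.157 × 10^-3 mol, y = 5.160 × 10^-3 mol
mass of Na2CO3 = 3.157 × 10^-3 × 105.99 = 0.3346 g
% Na2CO3 = 0.3346 / 0.7681 × 100 = 43.56 %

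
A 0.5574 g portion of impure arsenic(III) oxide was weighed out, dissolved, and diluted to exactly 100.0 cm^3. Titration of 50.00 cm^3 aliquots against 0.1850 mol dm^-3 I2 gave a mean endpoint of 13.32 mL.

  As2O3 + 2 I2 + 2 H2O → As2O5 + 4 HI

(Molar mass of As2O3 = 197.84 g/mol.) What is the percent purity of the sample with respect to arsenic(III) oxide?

87.46 %

n(I2) per titration = 0.01332 × 0.1850 = 2.464 × 10^-3 mol
From the 1:2 ratio, n(As2O3) in each aliquot = 1/2 × 2.464 × 10^-3 = 1.232 × 10^-3 mol
n(As2O3) in the whole flask = 1.232 × 10^-3 × 100.0/50.00 = 2.464 × 10^-3 mol
mass of As2O3 = 2.464 × 10^-3 × 197.84 = 0.4875 g
% As2O3 = 0.4875 / 0.5574 × 100 = 87.46 %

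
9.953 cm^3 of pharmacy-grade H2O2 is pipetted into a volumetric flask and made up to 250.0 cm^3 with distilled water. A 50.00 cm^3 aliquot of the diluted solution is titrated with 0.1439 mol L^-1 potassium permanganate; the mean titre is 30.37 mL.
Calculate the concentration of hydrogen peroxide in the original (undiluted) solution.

2 MnO4^- + 5 H2O2 + 6 H^+ → 2 Mn^2+ + 5 O2 + 8 H2O
n(KMnO4) = 0.03037 × 0.1439 = 4.370 × 10^-3 mol
From the 5:2 ratio, n(H2O2) in the aliquot = 5/2 × 4.370 × 10^-3 = 0.01093 mol
[H2O2]_dilute = 0.01093 / 0.05000 = 0.2185 mol/L
Dilution factor = 250.0 / 9.953 = 25.12
[H2O2]_stock = 0.2185 × 25.12 = 5.489 mol/L

5.489 mol/L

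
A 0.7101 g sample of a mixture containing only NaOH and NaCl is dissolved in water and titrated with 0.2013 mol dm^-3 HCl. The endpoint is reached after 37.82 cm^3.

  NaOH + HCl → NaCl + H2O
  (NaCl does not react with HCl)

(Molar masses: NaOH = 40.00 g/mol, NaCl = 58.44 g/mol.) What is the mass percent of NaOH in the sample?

n(HCl) = 0.03782 × 0.2013 = 7.613 × 10^-3 mol
Let x = n(NaOH), y = n(NaCl).
Titrant: 1x = 7.613 × 10^-3;  mass: 40.00x + 58.44y = 0.7101
Solving, x = 7.613 × 10^-3 mol, y = 6.940 × 10^-3 mol
mass of NaOH = 7.613 × 10^-3 × 40.00 = 0.3045 g
% NaOH = 0.3045 / 0.7101 × 100 = 42.89 %

42.89 %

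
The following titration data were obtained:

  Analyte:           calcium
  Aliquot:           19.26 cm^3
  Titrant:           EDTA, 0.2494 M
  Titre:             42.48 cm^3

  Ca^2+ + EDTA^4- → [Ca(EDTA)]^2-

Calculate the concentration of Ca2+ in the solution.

0.5501 M

n(EDTA) = 0.04248 L × 0.2494 mol/L = 0.01059 mol
n(Ca2+) = 0.01059 mol (1:1 mole ratio)
[Ca2+] = 0.01059 mol / 0.01926 L = 0.5501 mol/L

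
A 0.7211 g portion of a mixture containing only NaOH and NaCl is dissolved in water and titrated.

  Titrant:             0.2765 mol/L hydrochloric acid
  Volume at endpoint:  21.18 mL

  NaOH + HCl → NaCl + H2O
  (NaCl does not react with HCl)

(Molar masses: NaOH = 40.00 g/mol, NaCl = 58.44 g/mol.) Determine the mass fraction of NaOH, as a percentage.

n(HCl) = 0.02118 × 0.2765 = 5.856 × 10^-3 mol
Let x = n(NaOH), y = n(NaCl).
Titrant: 1x = 5.856 × 10^-3;  mass: 40.00x + 58.44y = 0.7211
Solving, x = 5.856 × 10^-3 mol, y = 8.331 × 10^-3 mol
mass of NaOH = 5.856 × 10^-3 × 40.00 = 0.2343 g
% NaOH = 0.2343 / 0.7211 × 100 = 32.49 %

32.49 %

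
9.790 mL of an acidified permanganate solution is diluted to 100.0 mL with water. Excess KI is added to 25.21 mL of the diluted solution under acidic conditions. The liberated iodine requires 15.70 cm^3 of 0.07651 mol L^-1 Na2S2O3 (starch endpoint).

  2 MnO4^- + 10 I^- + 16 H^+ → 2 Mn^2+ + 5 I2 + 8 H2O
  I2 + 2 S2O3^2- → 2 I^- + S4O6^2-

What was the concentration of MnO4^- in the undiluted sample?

n(S2O3^2-) = 0.01570 × 0.07651 = 1.201 × 10^-3 mol
n(I2) = n(S2O3^2-)/2 = 6.006 × 10^-4 mol
From the 2:5 ratio, n(MnO4^-) in the aliquot = 2/5 × 6.006 × 10^-4 = 2.402 × 10^-4 mol
[MnO4^-]_dilute = 2.402 × 10^-4 / 0.02521 = 0.009530 mol/L
[MnO4^-]_original = 0.009530 × 100.0/9.790 = 0.09734 mol/L

0.09734 mol/L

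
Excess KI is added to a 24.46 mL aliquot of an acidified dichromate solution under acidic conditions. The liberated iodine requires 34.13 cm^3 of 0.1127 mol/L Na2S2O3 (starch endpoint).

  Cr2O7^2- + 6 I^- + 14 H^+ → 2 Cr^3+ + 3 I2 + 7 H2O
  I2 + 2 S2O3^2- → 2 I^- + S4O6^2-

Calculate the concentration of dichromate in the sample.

n(S2O3^2-) = 0.03413 × 0.1127 = 3.846 × 10^-3 mol
n(I2) = n(S2O3^2-)/2 = 1.923 × 10^-3 mol
From the 1:3 ratio, n(Cr2O7^2-) in the aliquot = 1/3 × 1.923 × 10^-3 = 6.411 × 10^-4 mol
[Cr2O7^2-] = 6.411 × 10^-4 / 0.02446 = 0.02621 mol/L

0.02621 mol/L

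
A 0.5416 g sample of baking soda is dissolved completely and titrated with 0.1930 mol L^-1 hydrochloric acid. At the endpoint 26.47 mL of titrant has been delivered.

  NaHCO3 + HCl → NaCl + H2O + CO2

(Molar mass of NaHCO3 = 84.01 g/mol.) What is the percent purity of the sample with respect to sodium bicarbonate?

n(HCl) = 0.02647 L × 0.1930 mol/L = 5.109 × 10^-3 mol
n(NaHCO3) = 5.109 × 10^-3 mol (1:1 ratio)
mass of NaHCO3 = 5.109 × 10^-3 × 84.01 g/mol = 0.4292 g
% NaHCO3 = 0.4292 / 0.5416 × 100 = 79.24 %

79.24 %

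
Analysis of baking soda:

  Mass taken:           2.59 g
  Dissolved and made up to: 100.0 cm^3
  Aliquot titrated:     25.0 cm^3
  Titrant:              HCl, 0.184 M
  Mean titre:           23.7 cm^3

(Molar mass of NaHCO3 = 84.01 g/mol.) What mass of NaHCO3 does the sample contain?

NaHCO3 + HCl → NaCl + H2O + CO2
n(HCl) per titration = 0.0237 × 0.184 = 4.36 × 10^-3 mol
n(NaHCO3) in each aliquot = 4.36 × 10^-3 mol (1:1 ratio)
n(NaHCO3) in the whole flask = 4.36 × 10^-3 × 100.0/25.0 = 0.0174 mol
mass of NaHCO3 = 0.0174 × 84.01 = 1.47 g

1.47 g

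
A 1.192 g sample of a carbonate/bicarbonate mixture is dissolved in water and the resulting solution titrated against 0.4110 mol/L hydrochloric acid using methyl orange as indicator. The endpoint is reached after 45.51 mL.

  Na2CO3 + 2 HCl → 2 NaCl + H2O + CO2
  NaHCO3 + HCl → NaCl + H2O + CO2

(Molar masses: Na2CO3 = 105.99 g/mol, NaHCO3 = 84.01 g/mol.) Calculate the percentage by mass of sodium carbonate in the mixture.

n(HCl) = 0.04551 × 0.4110 = 0.01870 mol
Let x = n(Na2CO3), y = n(NaHCO3).
Titrant: 2x + 1y = 0.01870;  mass: 105.99x + 84.01y = 1.192
Solving, x = 6.116 × 10^-3 mol, y = 6.473 × 10^-3 mol
mass of Na2CO3 = 6.116 × 10^-3 × 105.99 = 0.6482 g
% Na2CO3 = 0.6482 / 1.192 × 100 = 54.38 %

54.38 %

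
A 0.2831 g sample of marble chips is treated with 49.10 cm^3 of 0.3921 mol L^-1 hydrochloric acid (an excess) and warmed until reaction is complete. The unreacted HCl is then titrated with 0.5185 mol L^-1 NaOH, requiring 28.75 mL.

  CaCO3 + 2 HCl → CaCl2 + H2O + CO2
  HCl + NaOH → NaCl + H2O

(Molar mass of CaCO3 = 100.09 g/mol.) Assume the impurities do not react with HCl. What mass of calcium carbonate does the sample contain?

n(HCl) added = 0.04910 × 0.3921 = 0.01925 mol
n(NaOH) used in back-titration = 0.02875 × 0.5185 = 0.01491 mol
n(HCl) left over = 0.01491 mol (1:1 ratio)
n(HCl) consumed by analyte = 0.01925 − 0.01491 = 4.345 × 10^-3 mol
From the 1:2 ratio, n(CaCO3) = 1/2 × 4.345 × 10^-3 = 2.173 × 10^-3 mol
mass of CaCO3 = 2.173 × 10^-3 × 100.09 = 0.2175 g

0.2175 g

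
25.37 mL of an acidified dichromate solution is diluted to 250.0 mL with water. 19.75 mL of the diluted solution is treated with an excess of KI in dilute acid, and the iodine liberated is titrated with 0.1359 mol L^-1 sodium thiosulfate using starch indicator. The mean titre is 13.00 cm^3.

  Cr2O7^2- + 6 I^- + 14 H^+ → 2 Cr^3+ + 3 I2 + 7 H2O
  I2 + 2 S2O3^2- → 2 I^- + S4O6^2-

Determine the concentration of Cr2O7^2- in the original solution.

n(S2O3^2-) = 0.01300 × 0.1359 = 1.767 × 10^-3 mol
n(I2) = n(S2O3^2-)/2 = 8.833 × 10^-4 mol
From the 1:3 ratio, n(Cr2O7^2-) in the aliquot = 1/3 × 8.833 × 10^-4 = 2.944 × 10^-4 mol
[Cr2O7^2-]_dilute = 2.944 × 10^-4 / 0.01975 = 0.01491 mol/L
[Cr2O7^2-]_original = 0.01491 × 250.0/25.37 = 0.1469 mol/L

0.1469 mol/L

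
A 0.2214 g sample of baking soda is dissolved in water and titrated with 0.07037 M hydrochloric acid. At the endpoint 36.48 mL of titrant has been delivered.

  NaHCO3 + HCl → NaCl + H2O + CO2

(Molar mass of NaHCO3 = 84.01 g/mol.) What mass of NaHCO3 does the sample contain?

0.2157 g

n(HCl) = 0.03648 L × 0.07037 mol/L = 2.567 × 10^-3 mol
n(NaHCO3) = 2.567 × 10^-3 mol (1:1 ratio)
mass of NaHCO3 = 2.567 × 10^-3 × 84.01 g/mol = 0.2157 g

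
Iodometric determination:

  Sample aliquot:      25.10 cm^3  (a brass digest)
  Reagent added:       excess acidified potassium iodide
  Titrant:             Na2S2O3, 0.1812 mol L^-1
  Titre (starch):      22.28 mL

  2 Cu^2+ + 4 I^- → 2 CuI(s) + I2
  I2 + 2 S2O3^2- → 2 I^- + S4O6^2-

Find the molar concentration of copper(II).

n(S2O3^2-) = 0.02228 × 0.1812 = 4.037 × 10^-3 mol
n(I2) = n(S2O3^2-)/2 = 2.019 × 10^-3 mol
From the 2:1 ratio, n(Cu2+) in the aliquot = 2/1 × 2.019 × 10^-3 = 4.037 × 10^-3 mol
[Cu2+] = 4.037 × 10^-3 / 0.02510 = 0.1608 mol/L

0.1608 mol/L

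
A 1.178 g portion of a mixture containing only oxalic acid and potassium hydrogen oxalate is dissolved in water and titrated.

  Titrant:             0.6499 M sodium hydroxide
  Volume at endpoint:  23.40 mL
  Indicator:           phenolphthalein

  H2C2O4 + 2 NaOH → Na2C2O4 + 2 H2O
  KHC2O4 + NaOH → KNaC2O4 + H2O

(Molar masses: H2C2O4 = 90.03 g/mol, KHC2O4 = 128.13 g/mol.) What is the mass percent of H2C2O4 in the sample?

35.43 %

n(NaOH) = 0.02340 × 0.6499 = 0.01521 mol
Let x = n(H2C2O4), y = n(KHC2O4).
Titrant: 2x + 1y = 0.01521;  mass: 90.03x + 128.13y = 1.178
Solving, x = 4.635 × 10^-3 mol, y = 5.937 × 10^-3 mol
mass of H2C2O4 = 4.635 × 10^-3 × 90.03 = 0.4173 g
% H2C2O4 = 0.4173 / 1.178 × 100 = 35.43 %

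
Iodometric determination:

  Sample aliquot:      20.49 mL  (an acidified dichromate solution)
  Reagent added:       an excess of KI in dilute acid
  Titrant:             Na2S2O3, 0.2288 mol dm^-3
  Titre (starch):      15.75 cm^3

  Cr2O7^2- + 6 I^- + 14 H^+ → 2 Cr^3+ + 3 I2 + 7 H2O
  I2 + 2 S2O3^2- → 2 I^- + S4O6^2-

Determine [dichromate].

n(S2O3^2-) = 0.01575 × 0.2288 = 3.604 × 10^-3 mol
n(I2) = n(S2O3^2-)/2 = 1.802 × 10^-3 mol
From the 1:3 ratio, n(Cr2O7^2-) in the aliquot = 1/3 × 1.802 × 10^-3 = 6.006 × 10^-4 mol
[Cr2O7^2-] = 6.006 × 10^-4 / 0.02049 = 0.02931 mol/L

0.02931 mol/L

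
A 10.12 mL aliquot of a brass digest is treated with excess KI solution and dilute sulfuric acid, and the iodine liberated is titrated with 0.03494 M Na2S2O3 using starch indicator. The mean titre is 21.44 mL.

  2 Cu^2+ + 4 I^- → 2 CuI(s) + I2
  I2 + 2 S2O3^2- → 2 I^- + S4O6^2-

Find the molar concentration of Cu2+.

0.07402 M

n(S2O3^2-) = 0.02144 × 0.03494 = 7.491 × 10^-4 mol
n(I2) = n(S2O3^2-)/2 = 3.746 × 10^-4 mol
From the 2:1 ratio, n(Cu2+) in the aliquot = 2/1 × 3.746 × 10^-4 = 7.491 × 10^-4 mol
[Cu2+] = 7.491 × 10^-4 / 0.01012 = 0.07402 mol/L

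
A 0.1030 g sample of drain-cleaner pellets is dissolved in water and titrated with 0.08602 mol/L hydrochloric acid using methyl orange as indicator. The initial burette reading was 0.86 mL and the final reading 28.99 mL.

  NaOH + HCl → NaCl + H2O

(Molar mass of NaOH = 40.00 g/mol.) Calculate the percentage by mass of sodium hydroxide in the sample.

93.97 %

n(HCl) = 0.02813 L × 0.08602 mol/L = 2.420 × 10^-3 mol
n(NaOH) = 2.420 × 10^-3 mol (1:1 ratio)
mass of NaOH = 2.420 × 10^-3 × 40.00 g/mol = 0.09679 g
% NaOH = 0.09679 / 0.1030 × 100 = 93.97 %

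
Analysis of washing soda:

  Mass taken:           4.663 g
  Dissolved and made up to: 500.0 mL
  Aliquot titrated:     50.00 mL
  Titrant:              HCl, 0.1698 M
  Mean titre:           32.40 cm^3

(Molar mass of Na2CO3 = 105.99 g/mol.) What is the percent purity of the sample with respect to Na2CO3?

Na2CO3 + 2 HCl → 2 NaCl + H2O + CO2
n(HCl) per titration = 0.03240 × 0.1698 = 5.502 × 10^-3 mol
From the 1:2 ratio, n(Na2CO3) in each aliquot = 1/2 × 5.502 × 10^-3 = 2.751 × 10^-3 mol
n(Na2CO3) in the whole flask = 2.751 × 10^-3 × 500.0/50.00 = 0.02751 mol
mass of Na2CO3 = 0.02751 × 105.99 = 2.916 g
% Na2CO3 = 2.916 / 4.663 × 100 = 62.52 %

62.52 %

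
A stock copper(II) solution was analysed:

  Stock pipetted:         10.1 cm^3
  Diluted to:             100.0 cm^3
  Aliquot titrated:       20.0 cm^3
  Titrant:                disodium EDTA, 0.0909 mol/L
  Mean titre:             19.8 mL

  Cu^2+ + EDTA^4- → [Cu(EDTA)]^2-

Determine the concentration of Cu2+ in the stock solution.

n(EDTA) = 0.0198 × 0.0909 = 1.80 × 10^-3 mol
n(Cu2+) in the aliquot = 1.80 × 10^-3 mol (1:1 ratio)
[Cu2+]_dilute = 1.80 × 10^-3 / 0.0200 = 0.0900 mol/L
Dilution factor = 100.0 / 10.1 = 9.901
[Cu2+]_stock = 0.0900 × 9.901 = 0.891 mol/L

0.891 mol/L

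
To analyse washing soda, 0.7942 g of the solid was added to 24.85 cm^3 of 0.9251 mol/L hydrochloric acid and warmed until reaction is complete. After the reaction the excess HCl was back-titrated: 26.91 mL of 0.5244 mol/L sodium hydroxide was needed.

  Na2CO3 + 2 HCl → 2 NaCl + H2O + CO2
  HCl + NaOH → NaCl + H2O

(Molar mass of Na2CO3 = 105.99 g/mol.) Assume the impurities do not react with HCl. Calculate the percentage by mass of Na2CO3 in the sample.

n(HCl) added = 0.02485 × 0.9251 = 0.02299 mol
n(NaOH) used in back-titration = 0.02691 × 0.5244 = 0.01411 mol
n(HCl) left over = 0.01411 mol (1:1 ratio)
n(HCl) consumed by analyte = 0.02299 − 0.01411 = 8.877 × 10^-3 mol
From the 1:2 ratio, n(Na2CO3) = 1/2 × 8.877 × 10^-3 = 4.439 × 10^-3 mol
mass of Na2CO3 = 4.439 × 10^-3 × 105.99 = 0.4704 g
% Na2CO3 = 0.4704 / 0.7942 × 100 = 59.23 %

59.23 %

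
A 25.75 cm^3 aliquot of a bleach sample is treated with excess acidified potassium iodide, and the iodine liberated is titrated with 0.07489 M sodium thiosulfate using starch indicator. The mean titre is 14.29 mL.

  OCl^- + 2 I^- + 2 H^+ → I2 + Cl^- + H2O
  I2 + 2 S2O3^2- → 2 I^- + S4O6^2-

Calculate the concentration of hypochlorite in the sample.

n(S2O3^2-) = 0.01429 × 0.07489 = 1.070 × 10^-3 mol
n(I2) = n(S2O3^2-)/2 = 5.351 × 10^-4 mol
n(OCl^-) in the aliquot = 5.351 × 10^-4 mol (1:1 ratio)
[OCl^-] = 5.351 × 10^-4 / 0.02575 = 0.02078 mol/L

0.02078 M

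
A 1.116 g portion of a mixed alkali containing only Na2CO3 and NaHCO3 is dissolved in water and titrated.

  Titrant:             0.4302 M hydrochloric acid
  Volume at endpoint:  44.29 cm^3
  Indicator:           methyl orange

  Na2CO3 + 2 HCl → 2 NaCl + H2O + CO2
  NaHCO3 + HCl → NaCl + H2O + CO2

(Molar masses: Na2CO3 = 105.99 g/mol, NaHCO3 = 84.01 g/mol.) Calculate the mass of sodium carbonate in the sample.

0.8282 g

n(HCl) = 0.04429 × 0.4302 = 0.01905 mol
Let x = n(Na2CO3), y = n(NaHCO3).
Titrant: 2x + 1y = 0.01905;  mass: 105.99x + 84.01y = 1.116
Solving, x = 7.814 × 10^-3 mol, y = 3.426 × 10^-3 mol
mass of Na2CO3 = 7.814 × 10^-3 × 105.99 = 0.8282 g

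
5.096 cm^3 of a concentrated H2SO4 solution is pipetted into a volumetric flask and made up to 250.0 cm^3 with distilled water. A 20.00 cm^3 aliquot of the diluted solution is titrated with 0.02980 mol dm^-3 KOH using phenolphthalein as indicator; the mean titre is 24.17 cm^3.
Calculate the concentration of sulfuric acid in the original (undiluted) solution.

H2SO4 + 2 KOH → K2SO4 + 2 H2O
n(KOH) = 0.02417 × 0.02980 = 7.203 × 10^-4 mol
From the 1:2 ratio, n(H2SO4) in the aliquot = 1/2 × 7.203 × 10^-4 = 3.601 × 10^-4 mol
[H2SO4]_dilute = 3.601 × 10^-4 / 0.02000 = 0.01801 mol/L
Dilution factor = 250.0 / 5.096 = 49.06
[H2SO4]_stock = 0.01801 × 49.06 = 0.8834 mol/L

0.8834 mol/L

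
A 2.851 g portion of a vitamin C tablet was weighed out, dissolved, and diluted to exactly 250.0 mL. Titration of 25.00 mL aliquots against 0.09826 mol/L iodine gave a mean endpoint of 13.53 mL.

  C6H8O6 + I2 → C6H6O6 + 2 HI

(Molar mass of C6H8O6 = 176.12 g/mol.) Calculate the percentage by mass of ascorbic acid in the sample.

82.13 %

n(I2) per titration = 0.01353 × 0.09826 = 1.329 × 10^-3 mol
n(C6H8O6) in each aliquot = 1.329 × 10^-3 mol (1:1 ratio)
n(C6H8O6) in the whole flask = 1.329 × 10^-3 × 250.0/25.00 = 0.01329 mol
mass of C6H8O6 = 0.01329 × 176.12 = 2.341 g
% C6H8O6 = 2.341 / 2.851 × 100 = 82.13 %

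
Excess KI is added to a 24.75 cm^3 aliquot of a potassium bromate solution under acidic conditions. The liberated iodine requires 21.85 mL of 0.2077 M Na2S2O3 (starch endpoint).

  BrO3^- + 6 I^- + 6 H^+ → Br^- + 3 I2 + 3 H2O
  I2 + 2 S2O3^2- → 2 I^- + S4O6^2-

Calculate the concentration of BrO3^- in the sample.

0.03056 M

n(S2O3^2-) = 0.02185 × 0.2077 = 4.538 × 10^-3 mol
n(I2) = n(S2O3^2-)/2 = 2.269 × 10^-3 mol
From the 1:3 ratio, n(BrO3^-) in the aliquot = 1/3 × 2.269 × 10^-3 = 7.564 × 10^-4 mol
[BrO3^-] = 7.564 × 10^-4 / 0.02475 = 0.03056 mol/L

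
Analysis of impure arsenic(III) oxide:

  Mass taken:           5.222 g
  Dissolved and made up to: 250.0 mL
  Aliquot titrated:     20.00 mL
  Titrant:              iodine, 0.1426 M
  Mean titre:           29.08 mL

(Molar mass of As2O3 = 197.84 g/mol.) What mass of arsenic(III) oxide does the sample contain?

As2O3 + 2 I2 + 2 H2O → As2O5 + 4 HI
n(I2) per titration = 0.02908 × 0.1426 = 4.147 × 10^-3 mol
From the 1:2 ratio, n(As2O3) in each aliquot = 1/2 × 4.147 × 10^-3 = 2.073 × 10^-3 mol
n(As2O3) in the whole flask = 2.073 × 10^-3 × 250.0/20.00 = 0.02592 mol
mass of As2O3 = 0.02592 × 197.84 = 5.128 g

5.128 g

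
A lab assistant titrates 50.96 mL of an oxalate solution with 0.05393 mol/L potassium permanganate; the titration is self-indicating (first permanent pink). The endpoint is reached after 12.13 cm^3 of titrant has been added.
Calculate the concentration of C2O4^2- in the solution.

2 MnO4^- + 5 C2O4^2- + 16 H^+ → 2 Mn^2+ + 10 CO2 + 8 H2O
n(KMnO4) = 0.01213 L × 0.05393 mol/L = 6.542 × 10^-4 mol
From the 5:2 mole ratio, n(C2O4^2-) = 5/2 × 6.542 × 10^-4 = 1.635 × 10^-3 mol
[C2O4^2-] = 1.635 × 10^-3 mol / 0.05096 L = 0.03209 mol/L

0.03209 mol/L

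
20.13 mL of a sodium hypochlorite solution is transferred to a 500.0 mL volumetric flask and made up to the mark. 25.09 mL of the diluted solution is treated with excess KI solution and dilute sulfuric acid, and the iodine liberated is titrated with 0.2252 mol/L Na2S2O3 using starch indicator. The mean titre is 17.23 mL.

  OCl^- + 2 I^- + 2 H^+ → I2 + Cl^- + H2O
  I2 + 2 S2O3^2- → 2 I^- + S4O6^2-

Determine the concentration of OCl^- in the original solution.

n(S2O3^2-) = 0.01723 × 0.2252 = 3.880 × 10^-3 mol
n(I2) = n(S2O3^2-)/2 = 1.940 × 10^-3 mol
n(OCl^-) in the aliquot = 1.940 × 10^-3 mol (1:1 ratio)
[OCl^-]_dilute = 1.940 × 10^-3 / 0.02509 = 0.07733 mol/L
[OCl^-]_original = 0.07733 × 500.0/20.13 = 1.921 mol/L

1.921 mol/L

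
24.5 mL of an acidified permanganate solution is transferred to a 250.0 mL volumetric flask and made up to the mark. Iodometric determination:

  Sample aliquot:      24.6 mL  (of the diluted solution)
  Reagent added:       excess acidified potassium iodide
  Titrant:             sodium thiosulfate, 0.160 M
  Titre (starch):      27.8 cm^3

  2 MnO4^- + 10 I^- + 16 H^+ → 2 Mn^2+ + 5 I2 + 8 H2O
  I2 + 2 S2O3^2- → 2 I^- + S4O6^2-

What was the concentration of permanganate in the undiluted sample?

0.369 M

n(S2O3^2-) = 0.0278 × 0.160 = 4.45 × 10^-3 mol
n(I2) = n(S2O3^2-)/2 = 2.22 × 10^-3 mol
From the 2:5 ratio, n(MnO4^-) in the aliquot = 2/5 × 2.22 × 10^-3 = 8.90 × 10^-4 mol
[MnO4^-]_dilute = 8.90 × 10^-4 / 0.0246 = 0.0362 mol/L
[MnO4^-]_original = 0.0362 × 250.0/24.5 = 0.369 mol/L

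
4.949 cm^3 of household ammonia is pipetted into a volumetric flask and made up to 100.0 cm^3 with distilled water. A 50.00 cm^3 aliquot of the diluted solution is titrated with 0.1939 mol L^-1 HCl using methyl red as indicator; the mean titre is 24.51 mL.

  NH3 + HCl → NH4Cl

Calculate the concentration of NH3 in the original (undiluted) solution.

1.921 mol/L

n(HCl) = 0.02451 × 0.1939 = 4.752 × 10^-3 mol
n(NH3) in the aliquot = 4.752 × 10^-3 mol (1:1 ratio)
[NH3]_dilute = 4.752 × 10^-3 / 0.05000 = 0.09505 mol/L
Dilution factor = 100.0 / 4.949 = 20.21
[NH3]_stock = 0.09505 × 20.21 = 1.921 mol/L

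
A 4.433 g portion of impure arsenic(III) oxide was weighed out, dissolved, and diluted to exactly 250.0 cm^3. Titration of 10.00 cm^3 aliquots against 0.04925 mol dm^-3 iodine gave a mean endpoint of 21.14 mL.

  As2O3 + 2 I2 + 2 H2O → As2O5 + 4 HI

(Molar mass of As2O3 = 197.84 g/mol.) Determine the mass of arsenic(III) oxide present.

2.575 g

n(I2) per titration = 0.02114 × 0.04925 = 1.041 × 10^-3 mol
From the 1:2 ratio, n(As2O3) in each aliquot = 1/2 × 1.041 × 10^-3 = 5.206 × 10^-4 mol
n(As2O3) in the whole flask = 5.206 × 10^-4 × 250.0/10.00 = 0.01301 mol
mass of As2O3 = 0.01301 × 197.84 = 2.575 g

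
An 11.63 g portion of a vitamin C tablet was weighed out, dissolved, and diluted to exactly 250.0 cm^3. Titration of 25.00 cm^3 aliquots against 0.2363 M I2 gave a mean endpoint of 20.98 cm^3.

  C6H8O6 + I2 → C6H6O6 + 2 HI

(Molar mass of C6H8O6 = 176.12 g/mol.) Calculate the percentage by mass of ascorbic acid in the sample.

n(I2) per titration = 0.02098 × 0.2363 = 4.958 × 10^-3 mol
n(C6H8O6) in each aliquot = 4.958 × 10^-3 mol (1:1 ratio)
n(C6H8O6) in the whole flask = 4.958 × 10^-3 × 250.0/25.00 = 0.04958 mol
mass of C6H8O6 = 0.04958 × 176.12 = 8.731 g
% C6H8O6 = 8.731 / 11.63 × 100 = 75.08 %

75.08 %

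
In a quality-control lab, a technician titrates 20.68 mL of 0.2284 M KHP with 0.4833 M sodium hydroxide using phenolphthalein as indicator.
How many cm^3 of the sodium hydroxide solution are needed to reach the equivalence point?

KHC8H4O4 + NaOH → KNaC8H4O4 + H2O
n(KHC8H4O4) = 0.02068 L × 0.2284 mol/L = 4.723 × 10^-3 mol
n(NaOH) = 4.723 × 10^-3 mol (1:1 stoichiometry)
V(NaOH) = 4.723 × 10^-3 mol / 0.4833 mol/L = 0.009773 L = 9.773 mL

9.773 mL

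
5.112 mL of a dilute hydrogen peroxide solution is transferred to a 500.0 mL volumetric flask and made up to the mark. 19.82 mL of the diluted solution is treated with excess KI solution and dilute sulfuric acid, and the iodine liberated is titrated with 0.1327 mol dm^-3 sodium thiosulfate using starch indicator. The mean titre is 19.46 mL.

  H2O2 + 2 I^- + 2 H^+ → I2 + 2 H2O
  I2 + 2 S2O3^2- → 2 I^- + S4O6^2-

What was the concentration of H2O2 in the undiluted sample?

6.372 mol/L

n(S2O3^2-) = 0.01946 × 0.1327 = 2.582 × 10^-3 mol
n(I2) = n(S2O3^2-)/2 = 1.291 × 10^-3 mol
n(H2O2) in the aliquot = 1.291 × 10^-3 mol (1:1 ratio)
[H2O2]_dilute = 1.291 × 10^-3 / 0.01982 = 0.06514 mol/L
[H2O2]_original = 0.06514 × 500.0/5.112 = 6.372 mol/L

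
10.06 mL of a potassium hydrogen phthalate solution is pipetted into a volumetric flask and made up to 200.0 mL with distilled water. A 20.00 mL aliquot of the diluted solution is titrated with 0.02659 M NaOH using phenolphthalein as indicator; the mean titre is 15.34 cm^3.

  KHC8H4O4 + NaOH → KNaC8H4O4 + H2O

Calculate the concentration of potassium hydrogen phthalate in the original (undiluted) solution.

0.4055 M

n(NaOH) = 0.01534 × 0.02659 = 4.079 × 10^-4 mol
n(KHC8H4O4) in the aliquot = 4.079 × 10^-4 mol (1:1 ratio)
[KHC8H4O4]_dilute = 4.079 × 10^-4 / 0.02000 = 0.02039 mol/L
Dilution factor = 200.0 / 10.06 = 19.88
[KHC8H4O4]_stock = 0.02039 × 19.88 = 0.4055 mol/L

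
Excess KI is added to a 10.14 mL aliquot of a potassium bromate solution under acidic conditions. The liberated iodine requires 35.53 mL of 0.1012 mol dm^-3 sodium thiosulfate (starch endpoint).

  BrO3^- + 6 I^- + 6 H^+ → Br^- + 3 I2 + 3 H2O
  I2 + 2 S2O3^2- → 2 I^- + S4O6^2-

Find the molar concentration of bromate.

n(S2O3^2-) = 0.03553 × 0.1012 = 3.596 × 10^-3 mol
n(I2) = n(S2O3^2-)/2 = 1.798 × 10^-3 mol
From the 1:3 ratio, n(BrO3^-) in the aliquot = 1/3 × 1.798 × 10^-3 = 5.993 × 10^-4 mol
[BrO3^-] = 5.993 × 10^-4 / 0.01014 = 0.05910 mol/L

0.05910 mol/L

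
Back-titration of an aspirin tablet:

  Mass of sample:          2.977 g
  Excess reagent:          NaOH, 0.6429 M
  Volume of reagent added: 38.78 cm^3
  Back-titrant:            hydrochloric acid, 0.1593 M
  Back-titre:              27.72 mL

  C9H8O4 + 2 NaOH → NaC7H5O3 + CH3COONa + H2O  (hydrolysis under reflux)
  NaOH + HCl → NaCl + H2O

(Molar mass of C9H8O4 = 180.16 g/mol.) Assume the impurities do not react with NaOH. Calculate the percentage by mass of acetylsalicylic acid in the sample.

n(NaOH) added = 0.03878 × 0.6429 = 0.02493 mol
n(HCl) used in back-titration = 0.02772 × 0.1593 = 4.416 × 10^-3 mol
n(NaOH) left over = 4.416 × 10^-3 mol (1:1 ratio)
n(NaOH) consumed by analyte = 0.02493 − 4.416 × 10^-3 = 0.02052 mol
From the 1:2 ratio, n(C9H8O4) = 1/2 × 0.02052 = 0.01026 mol
mass of C9H8O4 = 0.01026 × 180.16 = 1.848 g
% C9H8O4 = 1.848 / 2.977 × 100 = 62.08 %

62.08 %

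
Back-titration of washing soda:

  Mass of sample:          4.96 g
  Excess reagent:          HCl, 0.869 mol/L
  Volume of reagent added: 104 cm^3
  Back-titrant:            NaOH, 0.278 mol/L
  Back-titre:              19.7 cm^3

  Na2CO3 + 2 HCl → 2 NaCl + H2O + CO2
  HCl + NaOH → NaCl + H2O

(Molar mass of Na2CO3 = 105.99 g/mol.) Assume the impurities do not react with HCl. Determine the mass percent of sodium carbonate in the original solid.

90.7 %

n(HCl) added = 0.104 × 0.869 = 0.0904 mol
n(NaOH) used in back-titration = 0.0197 × 0.278 = 5.48 × 10^-3 mol
n(HCl) left over = 5.48 × 10^-3 mol (1:1 ratio)
n(HCl) consumed by analyte = 0.0904 − 5.48 × 10^-3 = 0.0849 mol
From the 1:2 ratio, n(Na2CO3) = 1/2 × 0.0849 = 0.0424 mol
mass of Na2CO3 = 0.0424 × 105.99 = 4.50 g
% Na2CO3 = 4.50 / 4.96 × 100 = 90.7 %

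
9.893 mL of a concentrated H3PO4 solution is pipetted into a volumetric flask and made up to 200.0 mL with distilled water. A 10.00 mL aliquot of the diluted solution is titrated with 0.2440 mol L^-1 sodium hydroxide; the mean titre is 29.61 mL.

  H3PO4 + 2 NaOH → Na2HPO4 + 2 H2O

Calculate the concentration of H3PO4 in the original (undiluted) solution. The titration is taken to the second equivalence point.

7.303 mol/L

n(NaOH) = 0.02961 × 0.2440 = 7.225 × 10^-3 mol
From the 1:2 ratio, n(H3PO4) in the aliquot = 1/2 × 7.225 × 10^-3 = 3.612 × 10^-3 mol
[H3PO4]_dilute = 3.612 × 10^-3 / 0.01000 = 0.3612 mol/L
Dilution factor = 200.0 / 9.893 = 20.22
[H3PO4]_stock = 0.3612 × 20.22 = 7.303 mol/L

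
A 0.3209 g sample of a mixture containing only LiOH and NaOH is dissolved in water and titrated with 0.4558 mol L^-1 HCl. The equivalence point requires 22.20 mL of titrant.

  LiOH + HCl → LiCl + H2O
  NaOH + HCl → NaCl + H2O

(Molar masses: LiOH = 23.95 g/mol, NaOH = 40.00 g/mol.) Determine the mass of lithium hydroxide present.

0.1251 g

n(HCl) = 0.02220 × 0.4558 = 0.01012 mol
Let x = n(LiOH), y = n(NaOH).
Titrant: 1x + 1y = 0.01012;  mass: 23.95x + 40.00y = 0.3209
Solving, x = 5.224 × 10^-3 mol, y = 4.894 × 10^-3 mol
mass of LiOH = 5.224 × 10^-3 × 23.95 = 0.1251 g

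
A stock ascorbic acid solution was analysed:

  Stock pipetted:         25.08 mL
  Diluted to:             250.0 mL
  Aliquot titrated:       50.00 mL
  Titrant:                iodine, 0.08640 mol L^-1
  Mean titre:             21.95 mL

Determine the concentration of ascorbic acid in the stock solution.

C6H8O6 + I2 → C6H6O6 + 2 HI
n(I2) = 0.02195 × 0.08640 = 1.896 × 10^-3 mol
n(C6H8O6) in the aliquot = 1.896 × 10^-3 mol (1:1 ratio)
[C6H8O6]_dilute = 1.896 × 10^-3 / 0.05000 = 0.03793 mol/L
Dilution factor = 250.0 / 25.08 = 9.968
[C6H8O6]_stock = 0.03793 × 9.968 = 0.3781 mol/L

0.3781 mol/L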